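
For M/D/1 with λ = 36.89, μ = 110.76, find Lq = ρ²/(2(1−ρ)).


ρ = 36.89/110.76 = 0.3331
M/D/1: Lq = ρ²/(2(1−ρ)) = 0.1109/(2·0.6669) = 0.08316

Final: 0.08316


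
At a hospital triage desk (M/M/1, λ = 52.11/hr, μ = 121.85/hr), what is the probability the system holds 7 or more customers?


ρ = 52.11/121.85 = 0.4277
P(N ≥ n) = ρ^n = 0.4277^7 = 0.002616

Final: 0.002616


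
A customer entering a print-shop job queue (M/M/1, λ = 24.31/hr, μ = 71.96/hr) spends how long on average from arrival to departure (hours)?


W = 1/(μ−λ) = 1/(71.96 − 24.31) = 1/47.65 = 0.02099 hr

Final: 0.02099 hr


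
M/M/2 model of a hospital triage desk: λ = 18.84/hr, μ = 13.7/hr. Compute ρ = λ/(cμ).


ρ = λ/(cμ) = 18.84/(2·13.7) = 18.84/27.40 = 0.6876

Final: 0.6876


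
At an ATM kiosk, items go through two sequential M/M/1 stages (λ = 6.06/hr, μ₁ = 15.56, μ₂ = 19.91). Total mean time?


Each node sees arrival rate λ = 6.06/hr (tandem ⇒ throughput preserved).
W₁ = 1/(μ₁−λ) = 1/(15.56−6.06) = 0.10526 hr
W₂ = 1/(μ₂−λ) = 1/(19.91−6.06) = 0.07220 hr
W_total = W₁ + W₂ = 0.10526 + 0.07220 = 0.17747 hr

Final: 0.17747 hr


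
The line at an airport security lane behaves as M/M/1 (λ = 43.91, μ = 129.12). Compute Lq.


ρ = 43.91/129.12 = 0.3401
Lq = ρ²/(1−ρ) = 0.1156/0.6599 = 0.1752

Final: 0.1752


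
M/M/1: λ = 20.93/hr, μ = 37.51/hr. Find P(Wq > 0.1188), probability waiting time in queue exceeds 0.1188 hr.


ρ = 20.93/37.51 = 0.5580
P(Wq > t) = ρ·e^{−(μ−λ)t} = 0.5580·e^{−1.9697}
= 0.5580·0.139498 = 0.077838

Final: 0.077838


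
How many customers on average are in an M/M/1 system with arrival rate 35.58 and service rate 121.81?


ρ = λ/μ = 35.58/121.81 = 0.2921
L = ρ/(1−ρ) = 0.2921/(1 − 0.2921) = 0.2921/0.7079 = 0.4126

Final: 0.4126


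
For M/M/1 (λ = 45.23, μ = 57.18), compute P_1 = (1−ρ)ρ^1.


ρ = 45.23/57.18 = 0.7910
P_n = (1−ρ)·ρ^n = (1 − 0.7910)·0.7910^1 = 0.2090·0.791011 = 0.165313

Final: 0.165313


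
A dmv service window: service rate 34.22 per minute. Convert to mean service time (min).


Mean service time = 1/μ = 1/34.22 minute = 0.02922 minute
In minutes: 0.02922 × 1 = 0.02922 min

Final: 0.02922 min


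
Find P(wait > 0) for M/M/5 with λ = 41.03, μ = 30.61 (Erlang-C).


a = λ/μ = 1.3404; ρ = a/5 = 0.2681
P₀ = 0.261512 (from M/M/c formula)
C(c,a) = [a^c/(c!(1−ρ))]·P₀ = [4.32704/(120·0.7319)]·0.261512
= 0.04927·0.261512 = 0.012884

Final: 0.012884


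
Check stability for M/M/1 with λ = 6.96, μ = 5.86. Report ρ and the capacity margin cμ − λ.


Total capacity cμ = 1·5.86 = 5.86/hr
ρ = λ/(cμ) = 6.96/5.86 = 1.1877
Stable ⇔ ρ < 1: NO
Spare capacity = cμ − λ = 5.86 − 6.96 = -1.10/hr

Final: ρ = 1.1877; unstable; margin = -1.10/hr


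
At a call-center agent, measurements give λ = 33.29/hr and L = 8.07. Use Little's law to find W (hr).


W = L/λ = 8.07/33.29 = 0.2424 hr

Final: 0.2424 hr


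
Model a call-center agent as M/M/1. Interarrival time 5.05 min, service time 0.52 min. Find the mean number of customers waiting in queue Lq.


λ = 60/5.05 = 11.8812 /hr
μ = 60/0.52 = 115.3846 /hr
ρ = λ/μ = 11.8812/115.3846 = 0.1030
Lq = ρ²/(1−ρ) = 0.01060/0.8970 = 0.01182

Final: 0.01182


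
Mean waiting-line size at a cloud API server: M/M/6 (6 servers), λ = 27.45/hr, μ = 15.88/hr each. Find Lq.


a = λ/μ = 1.7286; ρ = a/6 = 0.2881
P₀ = 0.177427
Lq = P₀·a^c·ρ / (c!·(1−ρ)²) = 0.177427·26.67787·0.2881/(720·0.50680)
= 0.003737

Final: 0.003737


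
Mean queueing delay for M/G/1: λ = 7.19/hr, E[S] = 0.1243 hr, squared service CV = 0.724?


ρ = λ·E[S] = 7.19·0.1243 = 0.8937
E[S²] = E[S]²(1+C_s²) = 0.1243²·(1+0.724) = 0.026637
Wq = λ·E[S²]/(2(1−ρ)) = 7.19·0.026637/(2·0.1063) = 0.90098 hr

Final: 0.90098 hr


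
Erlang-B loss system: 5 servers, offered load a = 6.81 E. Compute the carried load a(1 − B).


B(5,6.81) = 0.413319 (Erlang-B)
Carried load = a(1 − B) = 6.81·(1 − 0.413319) = 6.81·0.586681 = 3.9953 E

Final: 3.9953 Erlangs


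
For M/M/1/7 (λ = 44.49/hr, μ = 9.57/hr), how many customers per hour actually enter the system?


ρ = 4.6489; P_K = (1−ρ)ρ^7/(1−ρ^8) = 0.784899
λ_eff = λ(1 − P_K) = 44.49·(1 − 0.784899) = 44.49·0.215101 = 9.5698 /hr

Final: 9.5698 /hr


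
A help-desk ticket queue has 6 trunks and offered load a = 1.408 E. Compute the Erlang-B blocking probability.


B(c,a) = (a^c/c!) / Σ_{k=0}^{c} a^k/k!
a^6/6! = 0.010821
Σ terms (k=0..6): 1.00000 + 1.40800 + 0.99123 + 0.46522 + 0.16376 + 0.04611 + 0.01082 = 4.085142
B = 0.010821/4.085142 = 0.002649

Final: 0.002649


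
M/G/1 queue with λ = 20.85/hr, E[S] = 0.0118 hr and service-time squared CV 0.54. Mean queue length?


ρ = λ·E[S] = 20.85·0.0118 = 0.2460
Lq = ρ²(1+C_s²)/(2(1−ρ)) = 0.06053·(1+0.54)/(2·0.7540)
= 0.06053·1.5400/1.5079 = 0.06182

Final: 0.06182


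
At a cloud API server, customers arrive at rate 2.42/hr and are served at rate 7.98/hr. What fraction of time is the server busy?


ρ = λ/μ = 2.42/7.98 = 0.3033

Final: 0.3033


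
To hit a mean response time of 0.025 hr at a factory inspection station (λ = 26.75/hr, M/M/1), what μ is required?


W = 1/(μ−λ) ⇒ μ − λ = 1/W = 1/0.025 = 40.0000
μ = λ + 1/W = 26.75 + 40.0000 = 66.7500 per hr

Final: 66.7500 /hr


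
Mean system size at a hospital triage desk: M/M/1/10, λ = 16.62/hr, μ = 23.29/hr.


ρ = 16.62/23.29 = 0.7136
L = ρ[1 − (K+1)ρ^K + Kρ^(K+1)] / [(1−ρ)(1−ρ^(K+1))]
Numerator: 0.7136·(1 − 11·0.034246 + 10·0.024439) = 0.619183
Denominator: (0.2864)·(0.975561) = 0.279390
L = 0.619183/0.279390 = 2.2162

Final: 2.2162


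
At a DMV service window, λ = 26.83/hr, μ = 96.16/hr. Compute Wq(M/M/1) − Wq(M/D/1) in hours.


ρ = 26.83/96.16 = 0.2790
Wq(M/M/1) = ρ/(μ−λ) = 0.2790/69.33 = 0.004024 hr
Wq(M/D/1) = ρ/(2(μ−λ)) = 0.002012 hr
Savings = 0.004024 − 0.002012 = 0.002012 hr

Final: 0.002012 hr


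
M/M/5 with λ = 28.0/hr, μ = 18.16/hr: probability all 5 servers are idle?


a = λ/μ = 28.0/18.16 = 1.5419; ρ = a/c = 0.3084
Σ_{k=0}^{4} a^k/k! (terms k=0..4) = 1.00000 + 1.54185 + 1.18865 + 0.61091 + 0.23548 = 4.57689
Tail: a^5/(5!(1−ρ)) = 8.71387/(120·0.6916) = 0.10499
P₀ = 1/(4.57689 + 0.10499) = 1/4.68188 = 0.213589

Final: 0.213589


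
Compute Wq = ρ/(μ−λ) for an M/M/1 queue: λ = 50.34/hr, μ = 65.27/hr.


ρ = 50.34/65.27 = 0.7713
Wq = ρ/(μ−λ) = 0.7713/(65.27 − 50.34) = 0.7713/14.93 = 0.05166 hr

Final: 0.05166 hr


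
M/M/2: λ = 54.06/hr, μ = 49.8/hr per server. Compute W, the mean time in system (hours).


a = 1.0855; ρ = 0.5428; P₀ = 0.296369
Lq = P₀·a^c·ρ/(c!(1−ρ)²) = 0.45336
Wq = Lq/λ = 0.45336/54.06 = 0.008386 hr
W = Wq + 1/μ = 0.008386 + 0.02008 = 0.02847 hr

Final: 0.02847 hr


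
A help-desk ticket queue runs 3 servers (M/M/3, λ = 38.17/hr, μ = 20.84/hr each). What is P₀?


a = λ/μ = 38.17/20.84 = 1.8316; ρ = a/c = 0.6105
Σ_{k=0}^{2} a^k/k! (terms k=0..2) = 1.00000 + 1.83157 + 1.67733 = 4.50891
Tail: a^3/(3!(1−ρ)) = 6.14431/(6·0.3895) = 2.62931
P₀ = 1/(4.50891 + 2.62931) = 1/7.13822 = 0.140091

Final: 0.140091


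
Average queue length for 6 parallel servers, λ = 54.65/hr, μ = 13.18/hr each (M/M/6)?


a = λ/μ = 4.1464; ρ = a/6 = 0.6911
P₀ = 0.014084
Lq = P₀·a^c·ρ / (c!·(1−ρ)²) = 0.014084·5082.16237·0.6911/(720·0.09544)
= 0.71986

Final: 0.71986


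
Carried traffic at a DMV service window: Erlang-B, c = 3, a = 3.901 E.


B(3,3.901) = 0.441622 (Erlang-B)
Carried load = a(1 − B) = 3.901·(1 − 0.441622) = 3.901·0.558378 = 2.1782 E

Final: 2.1782 Erlangs


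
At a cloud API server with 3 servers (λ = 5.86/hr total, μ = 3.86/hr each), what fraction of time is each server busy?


ρ = λ/(cμ) = 5.86/(3·3.86) = 5.86/11.58 = 0.5060

Final: 0.5060


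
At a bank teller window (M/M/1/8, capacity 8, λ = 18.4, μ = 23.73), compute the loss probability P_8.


ρ = λ/μ = 18.4/23.73 = 0.7754
P_K = (1−ρ)ρ^K/(1−ρ^(K+1)) = (0.2246·0.130665)/(1 − 0.101317)
= 0.029349/0.898683 = 0.032658

Final: 0.032658


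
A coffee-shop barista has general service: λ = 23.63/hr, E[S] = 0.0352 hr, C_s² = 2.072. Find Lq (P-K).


ρ = λ·E[S] = 23.63·0.0352 = 0.8318
Lq = ρ²(1+C_s²)/(2(1−ρ)) = 0.6919·(1+2.072)/(2·0.1682)
= 0.6919·3.0720/0.3364 = 6.31707

Final: 6.31707


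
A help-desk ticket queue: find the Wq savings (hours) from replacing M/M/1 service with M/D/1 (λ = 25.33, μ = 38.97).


ρ = 25.33/38.97 = 0.6500
Wq(M/M/1) = ρ/(μ−λ) = 0.6500/13.64 = 0.04765 hr
Wq(M/D/1) = ρ/(2(μ−λ)) = 0.02383 hr
Savings = 0.04765 − 0.02383 = 0.02383 hr

Final: 0.02383 hr


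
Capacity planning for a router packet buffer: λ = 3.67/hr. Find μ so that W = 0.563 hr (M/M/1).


W = 1/(μ−λ) ⇒ μ − λ = 1/W = 1/0.563 = 1.7762
μ = λ + 1/W = 3.67 + 1.7762 = 5.4462 per hr

Final: 5.4462 /hr


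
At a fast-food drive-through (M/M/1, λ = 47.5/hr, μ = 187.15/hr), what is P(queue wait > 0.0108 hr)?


ρ = 47.5/187.15 = 0.2538
P(Wq > t) = ρ·e^{−(μ−λ)t} = 0.2538·e^{−1.5082}
= 0.2538·0.221304 = 0.056168

Final: 0.056168


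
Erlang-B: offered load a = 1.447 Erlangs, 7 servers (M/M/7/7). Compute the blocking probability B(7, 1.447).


B(c,a) = (a^c/c!) / Σ_{k=0}^{c} a^k/k!
a^7/7! = 0.002635
Σ terms (k=0..7): 1.00000 + 1.44700 + 1.04690 + 0.50496 + 0.18267 + 0.05286 + 0.01275 + 0.002635 = 4.249778
B = 0.002635/4.249778 = 0.0006201

Final: 0.0006201


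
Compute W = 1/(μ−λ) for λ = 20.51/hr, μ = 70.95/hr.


W = 1/(μ−λ) = 1/(70.95 − 20.51) = 1/50.44 = 0.01983 hr

Final: 0.01983 hr


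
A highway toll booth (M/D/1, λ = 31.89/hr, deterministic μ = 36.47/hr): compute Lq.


ρ = 31.89/36.47 = 0.8744
M/D/1: Lq = ρ²/(2(1−ρ)) = 0.7646/(2·0.1256) = 3.04423

Final: 3.04423


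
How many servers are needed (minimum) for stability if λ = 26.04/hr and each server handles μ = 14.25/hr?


Stability requires cμ > λ ⇔ c > λ/μ.
λ/μ = 26.04/14.25 = 1.8274
Minimum integer c = ⌊1.8274⌋ + 1 = 2
Check: 2·14.25 = 28.50 > 26.04, while 1·14.25 = 14.25 ≤ 26.04

Final: 2 servers


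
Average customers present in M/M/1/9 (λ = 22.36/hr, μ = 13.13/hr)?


ρ = 22.36/13.13 = 1.7030
L = ρ[1 − (K+1)ρ^K + Kρ^(K+1)] / [(1−ρ)(1−ρ^(K+1))]
Numerator: 1.7030·(1 − 10·120.465769 + 9·205.149627) = 1094.480190
Denominator: (-0.7030)·(-204.149627) = 143.511124
L = 1094.480190/143.511124 = 7.6264

Final: 7.6264


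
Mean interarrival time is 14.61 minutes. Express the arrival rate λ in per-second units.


λ = 1/(interarrival time) in consistent units.
1 second = 0.0166667 min, so λ = 0.0166667/14.61 = 0.001141 per second

Final: 0.001141 /sec


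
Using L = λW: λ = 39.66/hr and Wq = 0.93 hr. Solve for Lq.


Lq = λWq = 39.66·0.93 = 36.8838

Final: 36.8838


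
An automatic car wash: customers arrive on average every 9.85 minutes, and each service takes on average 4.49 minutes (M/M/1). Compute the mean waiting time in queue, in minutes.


λ = 60/9.85 = 6.0914 /hr
μ = 60/4.49 = 13.3630 /hr
ρ = λ/μ = 6.0914/13.3630 = 0.4558
Wq = ρ/(μ−λ) = 0.4558/(13.3630−6.0914) = 0.06269 hr
In minutes: 0.06269·60 = 3.761 min

Final: 3.761 min


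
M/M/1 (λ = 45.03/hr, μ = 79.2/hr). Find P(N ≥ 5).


ρ = 45.03/79.2 = 0.5686
P(N ≥ n) = ρ^n = 0.5686^5 = 0.059413

Final: 0.059413


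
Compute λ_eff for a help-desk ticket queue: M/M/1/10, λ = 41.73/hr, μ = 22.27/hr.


ρ = 1.8738; P_K = (1−ρ)ρ^10/(1−ρ^11) = 0.466798
λ_eff = λ(1 − P_K) = 41.73·(1 − 0.466798) = 41.73·0.533202 = 22.2505 /hr

Final: 22.2505 /hr


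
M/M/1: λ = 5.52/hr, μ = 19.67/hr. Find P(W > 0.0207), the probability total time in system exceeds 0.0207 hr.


W ~ Exponential(μ−λ) for M/M/1.
μ − λ = 19.67 − 5.52 = 14.1500
P(W > t) = e^{−(μ−λ)t} = e^{−0.2929} = 0.746093

Final: 0.746093


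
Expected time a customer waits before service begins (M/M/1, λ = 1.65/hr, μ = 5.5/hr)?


ρ = 1.65/5.5 = 0.3000
Wq = ρ/(μ−λ) = 0.3000/(5.5 − 1.65) = 0.3000/3.85 = 0.07792 hr

Final: 0.07792 hr


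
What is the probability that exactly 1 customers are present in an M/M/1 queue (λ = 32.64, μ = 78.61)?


ρ = 32.64/78.61 = 0.4152
P_n = (1−ρ)·ρ^n = (1 − 0.4152)·0.4152^1 = 0.5848·0.415214 = 0.242811

Final: 0.242811


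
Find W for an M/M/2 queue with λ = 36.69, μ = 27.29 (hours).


a = 1.3444; ρ = 0.6722; P₀ = 0.196012
Lq = P₀·a^c·ρ/(c!(1−ρ)²) = 1.10841
Wq = Lq/λ = 1.10841/36.69 = 0.03021 hr
W = Wq + 1/μ = 0.03021 + 0.03664 = 0.06685 hr

Final: 0.06685 hr


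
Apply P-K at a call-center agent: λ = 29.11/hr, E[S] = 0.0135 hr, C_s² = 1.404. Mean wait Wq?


ρ = λ·E[S] = 29.11·0.0135 = 0.3930
E[S²] = E[S]²(1+C_s²) = 0.0135²·(1+1.404) = 0.0004381
Wq = λ·E[S²]/(2(1−ρ)) = 29.11·0.0004381/(2·0.6070) = 0.01051 hr

Final: 0.01051 hr


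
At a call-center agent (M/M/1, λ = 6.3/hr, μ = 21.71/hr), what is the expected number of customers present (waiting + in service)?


ρ = λ/μ = 6.3/21.71 = 0.2902
L = ρ/(1−ρ) = 0.2902/(1 − 0.2902) = 0.2902/0.7098 = 0.4088

Final: 0.4088


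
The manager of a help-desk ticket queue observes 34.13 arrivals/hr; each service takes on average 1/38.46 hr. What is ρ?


ρ = λ/μ = 34.13/38.46 = 0.8874

Final: 0.8874


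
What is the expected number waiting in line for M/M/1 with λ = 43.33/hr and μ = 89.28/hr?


ρ = 43.33/89.28 = 0.4853
Lq = ρ²/(1−ρ) = 0.2355/0.5147 = 0.4577

Final: 0.4577


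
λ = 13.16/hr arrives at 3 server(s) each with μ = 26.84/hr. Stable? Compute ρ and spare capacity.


Total capacity cμ = 3·26.84 = 80.52/hr
ρ = λ/(cμ) = 13.16/80.52 = 0.1634
Stable ⇔ ρ < 1: YES
Spare capacity = cμ − λ = 80.52 − 13.16 = 67.36/hr

Final: ρ = 0.1634; stable; margin = 67.36/hr


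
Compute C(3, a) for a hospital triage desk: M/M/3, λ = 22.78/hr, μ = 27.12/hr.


a = λ/μ = 0.8400; ρ = a/3 = 0.2800
P₀ = 0.429198 (from M/M/c formula)
C(c,a) = [a^c/(c!(1−ρ))]·P₀ = [0.59264/(6·0.7200)]·0.429198
= 0.13718·0.429198 = 0.058879

Final: 0.058879


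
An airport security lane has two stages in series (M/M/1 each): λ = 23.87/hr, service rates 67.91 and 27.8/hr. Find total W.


Each node sees arrival rate λ = 23.87/hr (tandem ⇒ throughput preserved).
W₁ = 1/(μ₁−λ) = 1/(67.91−23.87) = 0.02271 hr
W₂ = 1/(μ₂−λ) = 1/(27.8−23.87) = 0.25445 hr
W_total = W₁ + W₂ = 0.02271 + 0.25445 = 0.27716 hr

Final: 0.27716 hr


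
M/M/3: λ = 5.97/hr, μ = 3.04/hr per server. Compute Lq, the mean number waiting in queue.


a = λ/μ = 1.9638; ρ = a/3 = 0.6546
P₀ = 0.117005
Lq = P₀·a^c·ρ / (c!·(1−ρ)²) = 0.117005·7.57360·0.6546/(6·0.11930)
= 0.81041

Final: 0.81041


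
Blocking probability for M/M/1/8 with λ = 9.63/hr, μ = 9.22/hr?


ρ = λ/μ = 9.63/9.22 = 1.0445
P_K = (1−ρ)ρ^K/(1−ρ^(K+1)) = (-0.04447·1.416325)/(1 − 1.479307)
= -0.062982/-0.479307 = 0.131402

Final: 0.131402


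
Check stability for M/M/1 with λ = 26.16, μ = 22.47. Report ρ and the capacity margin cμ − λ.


Total capacity cμ = 1·22.47 = 22.47/hr
ρ = λ/(cμ) = 26.16/22.47 = 1.1642
Stable ⇔ ρ < 1: NO
Spare capacity = cμ − λ = 22.47 − 26.16 = -3.69/hr

Final: ρ = 1.1642; unstable; margin = -3.69/hr


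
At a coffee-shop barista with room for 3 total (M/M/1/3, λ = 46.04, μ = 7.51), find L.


ρ = 46.04/7.51 = 6.1305
L = ρ[1 − (K+1)ρ^K + Kρ^(K+1)] / [(1−ρ)(1−ρ^(K+1))]
Numerator: 6.1305·(1 − 4·230.401941 + 3·1412.477413) = 20333.768153
Denominator: (-5.1305)·(-1411.477413) = 7241.574532
L = 20333.768153/7241.574532 = 2.8079

Final: 2.8079


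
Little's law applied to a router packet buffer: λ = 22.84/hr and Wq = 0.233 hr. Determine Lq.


Lq = λWq = 22.84·0.233 = 5.3217

Final: 5.3217


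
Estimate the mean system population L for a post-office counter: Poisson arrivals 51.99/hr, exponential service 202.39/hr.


ρ = λ/μ = 51.99/202.39 = 0.2569
L = ρ/(1−ρ) = 0.2569/(1 − 0.2569) = 0.2569/0.7431 = 0.3457

Final: 0.3457


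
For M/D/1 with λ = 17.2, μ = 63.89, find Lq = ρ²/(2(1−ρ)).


ρ = 17.2/63.89 = 0.2692
M/D/1: Lq = ρ²/(2(1−ρ)) = 0.07248/(2·0.7308) = 0.04959

Final: 0.04959


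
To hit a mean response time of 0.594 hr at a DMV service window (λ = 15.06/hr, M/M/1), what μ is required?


W = 1/(μ−λ) ⇒ μ − λ = 1/W = 1/0.594 = 1.6835
μ = λ + 1/W = 15.06 + 1.6835 = 16.7435 per hr

Final: 16.7435 /hr


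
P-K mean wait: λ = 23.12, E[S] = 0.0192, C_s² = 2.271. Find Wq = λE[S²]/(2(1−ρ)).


ρ = λ·E[S] = 23.12·0.0192 = 0.4439
E[S²] = E[S]²(1+C_s²) = 0.0192²·(1+2.271) = 0.001206
Wq = λ·E[S²]/(2(1−ρ)) = 23.12·0.001206/(2·0.5561) = 0.02507 hr

Final: 0.02507 hr


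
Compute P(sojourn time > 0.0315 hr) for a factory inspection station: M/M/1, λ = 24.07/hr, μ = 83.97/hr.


W ~ Exponential(μ−λ) for M/M/1.
μ − λ = 83.97 − 24.07 = 59.9000
P(W > t) = e^{−(μ−λ)t} = e^{−1.8868} = 0.151548

Final: 0.151548


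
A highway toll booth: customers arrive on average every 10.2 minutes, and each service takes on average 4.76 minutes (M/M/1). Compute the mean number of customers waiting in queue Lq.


λ = 60/10.2 = 5.8824 /hr
μ = 60/4.76 = 12.6050 /hr
ρ = λ/μ = 5.8824/12.6050 = 0.4667
Lq = ρ²/(1−ρ) = 0.2178/0.5333 = 0.4083

Final: 0.4083


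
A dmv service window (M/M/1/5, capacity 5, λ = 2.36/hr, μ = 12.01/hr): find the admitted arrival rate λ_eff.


ρ = 0.1965; P_K = (1−ρ)ρ^5/(1−ρ^6) = 0.0002354
λ_eff = λ(1 − P_K) = 2.36·(1 − 0.0002354) = 2.36·0.999765 = 2.3594 /hr

Final: 2.3594 /hr


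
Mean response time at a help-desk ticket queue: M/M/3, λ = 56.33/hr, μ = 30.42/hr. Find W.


a = 1.8517; ρ = 0.6172; P₀ = 0.136406
Lq = P₀·a^c·ρ/(c!(1−ρ)²) = 0.60820
Wq = Lq/λ = 0.60820/56.33 = 0.01080 hr
W = Wq + 1/μ = 0.01080 + 0.03287 = 0.04367 hr

Final: 0.04367 hr


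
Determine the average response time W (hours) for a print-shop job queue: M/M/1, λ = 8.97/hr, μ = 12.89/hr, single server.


W = 1/(μ−λ) = 1/(12.89 − 8.97) = 1/3.92 = 0.2551 hr

Final: 0.2551 hr


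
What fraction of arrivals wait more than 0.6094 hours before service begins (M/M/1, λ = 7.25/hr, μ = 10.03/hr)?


ρ = 7.25/10.03 = 0.7228
P(Wq > t) = ρ·e^{−(μ−λ)t} = 0.7228·e^{−1.6941}
= 0.7228·0.183759 = 0.132827

Final: 0.132827


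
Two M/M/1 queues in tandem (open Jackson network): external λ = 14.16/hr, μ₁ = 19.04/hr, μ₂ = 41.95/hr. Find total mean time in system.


Each node sees arrival rate λ = 14.16/hr (tandem ⇒ throughput preserved).
W₁ = 1/(μ₁−λ) = 1/(19.04−14.16) = 0.20492 hr
W₂ = 1/(μ₂−λ) = 1/(41.95−14.16) = 0.03598 hr
W_total = W₁ + W₂ = 0.20492 + 0.03598 = 0.24090 hr

Final: 0.24090 hr


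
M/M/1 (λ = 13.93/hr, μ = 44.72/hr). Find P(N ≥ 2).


ρ = 13.93/44.72 = 0.3115
P(N ≥ n) = ρ^n = 0.3115^2 = 0.097028

Final: 0.097028


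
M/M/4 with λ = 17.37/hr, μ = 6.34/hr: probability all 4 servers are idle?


a = λ/μ = 17.37/6.34 = 2.7397; ρ = a/c = 0.6849
Σ_{k=0}^{3} a^k/k! (terms k=0..3) = 1.00000 + 2.73975 + 3.75311 + 3.42752 = 10.92038
Tail: a^4/(4!(1−ρ)) = 56.34330/(24·0.3151) = 7.45132
P₀ = 1/(10.92038 + 7.45132) = 1/18.37170 = 0.054432

Final: 0.054432


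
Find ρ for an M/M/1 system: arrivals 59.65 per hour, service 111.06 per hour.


ρ = λ/μ = 59.65/111.06 = 0.5371

Final: 0.5371


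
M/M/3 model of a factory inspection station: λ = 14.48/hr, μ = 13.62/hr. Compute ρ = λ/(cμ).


ρ = λ/(cμ) = 14.48/(3·13.62) = 14.48/40.86 = 0.3544

Final: 0.3544


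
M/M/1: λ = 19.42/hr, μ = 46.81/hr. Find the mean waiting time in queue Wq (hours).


ρ = 19.42/46.81 = 0.4149
Wq = ρ/(μ−λ) = 0.4149/(46.81 − 19.42) = 0.4149/27.39 = 0.01515 hr

Final: 0.01515 hr


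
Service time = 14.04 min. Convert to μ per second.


μ = 1/(service time) in consistent units.
1 second = 0.0166667 min, so μ = 0.0166667/14.04 = 0.001187 per second

Final: 0.001187 /sec


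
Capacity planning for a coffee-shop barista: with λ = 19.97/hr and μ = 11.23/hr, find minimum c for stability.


Stability requires cμ > λ ⇔ c > λ/μ.
λ/μ = 19.97/11.23 = 1.7783
Minimum integer c = ⌊1.7783⌋ + 1 = 2
Check: 2·11.23 = 22.46 > 19.97, while 1·11.23 = 11.23 ≤ 19.97

Final: 2 servers


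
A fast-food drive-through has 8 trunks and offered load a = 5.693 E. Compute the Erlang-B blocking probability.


B(c,a) = (a^c/c!) / Σ_{k=0}^{c} a^k/k!
a^8/8! = 27.365850
Σ terms (k=0..8): 1.00000 + 5.69300 + 16.20512 + 30.75192 + 43.76768 + 49.83388 + 47.28404 + 38.45544 + 27.36585 = 260.356933
B = 27.365850/260.356933 = 0.105109

Final: 0.105109


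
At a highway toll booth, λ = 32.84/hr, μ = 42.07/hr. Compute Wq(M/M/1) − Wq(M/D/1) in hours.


ρ = 32.84/42.07 = 0.7806
Wq(M/M/1) = ρ/(μ−λ) = 0.7806/9.23 = 0.08457 hr
Wq(M/D/1) = ρ/(2(μ−λ)) = 0.04229 hr
Savings = 0.08457 − 0.04229 = 0.04229 hr

Final: 0.04229 hr


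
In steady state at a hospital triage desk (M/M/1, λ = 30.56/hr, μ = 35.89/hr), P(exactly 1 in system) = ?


ρ = 30.56/35.89 = 0.8515
P_n = (1−ρ)·ρ^n = (1 − 0.8515)·0.8515^1 = 0.1485·0.851491 = 0.126454

Final: 0.126454


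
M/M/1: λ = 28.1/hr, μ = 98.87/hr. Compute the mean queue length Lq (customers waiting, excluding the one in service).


ρ = 28.1/98.87 = 0.2842
Lq = ρ²/(1−ρ) = 0.08078/0.7158 = 0.1128

Final: 0.1128


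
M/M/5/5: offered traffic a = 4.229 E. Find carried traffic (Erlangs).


B(5,4.229) = 0.219405 (Erlang-B)
Carried load = a(1 − B) = 4.229·(1 − 0.219405) = 4.229·0.780595 = 3.3011 E

Final: 3.3011 Erlangs


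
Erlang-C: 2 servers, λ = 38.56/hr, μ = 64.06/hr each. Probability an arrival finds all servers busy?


a = λ/μ = 0.6019; ρ = a/2 = 0.3010
P₀ = 0.537317 (from M/M/c formula)
C(c,a) = [a^c/(c!(1−ρ))]·P₀ = [0.36233/(2·0.6990)]·0.537317
= 0.25916·0.537317 = 0.139253

Final: 0.139253


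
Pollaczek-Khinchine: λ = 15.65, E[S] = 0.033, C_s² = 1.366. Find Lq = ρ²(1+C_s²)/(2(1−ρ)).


ρ = λ·E[S] = 15.65·0.033 = 0.5165
Lq = ρ²(1+C_s²)/(2(1−ρ)) = 0.2667·(1+1.366)/(2·0.4835)
= 0.2667·2.3660/0.9671 = 0.65253

Final: 0.65253


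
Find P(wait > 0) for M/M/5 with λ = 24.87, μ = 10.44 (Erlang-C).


a = λ/μ = 2.3822; ρ = a/5 = 0.4764
P₀ = 0.090617 (from M/M/c formula)
C(c,a) = [a^c/(c!(1−ρ))]·P₀ = [76.71432/(120·0.5236)]·0.090617
= 1.22103·0.090617 = 0.110646

Final: 0.110646


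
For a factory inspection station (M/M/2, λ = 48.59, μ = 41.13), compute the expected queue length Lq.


a = λ/μ = 1.1814; ρ = a/2 = 0.5907
P₀ = 0.257318
Lq = P₀·a^c·ρ / (c!·(1−ρ)²) = 0.257318·1.39565·0.5907/(2·0.16754)
= 0.63309

Final: 0.63309


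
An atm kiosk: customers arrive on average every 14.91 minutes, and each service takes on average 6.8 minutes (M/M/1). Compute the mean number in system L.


λ = 60/14.91 = 4.0241 /hr
μ = 60/6.8 = 8.8235 /hr
ρ = λ/μ = 4.0241/8.8235 = 0.4561
L = ρ/(1−ρ) = 0.4561/0.5439 = 0.8385

Final: 0.8385


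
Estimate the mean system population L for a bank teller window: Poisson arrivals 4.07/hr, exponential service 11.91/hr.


ρ = λ/μ = 4.07/11.91 = 0.3417
L = ρ/(1−ρ) = 0.3417/(1 − 0.3417) = 0.3417/0.6583 = 0.5191

Final: 0.5191


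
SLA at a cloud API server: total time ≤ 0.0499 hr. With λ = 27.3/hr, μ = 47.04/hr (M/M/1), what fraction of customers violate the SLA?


W ~ Exponential(μ−λ) for M/M/1.
μ − λ = 47.04 − 27.3 = 19.7400
P(W > t) = e^{−(μ−λ)t} = e^{−0.9850} = 0.373430

Final: 0.373430


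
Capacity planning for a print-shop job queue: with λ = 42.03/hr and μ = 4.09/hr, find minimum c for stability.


Stability requires cμ > λ ⇔ c > λ/μ.
λ/μ = 42.03/4.09 = 10.2763
Minimum integer c = ⌊10.2763⌋ + 1 = 11
Check: 11·4.09 = 44.99 > 42.03, while 10·4.09 = 40.90 ≤ 42.03

Final: 11 servers


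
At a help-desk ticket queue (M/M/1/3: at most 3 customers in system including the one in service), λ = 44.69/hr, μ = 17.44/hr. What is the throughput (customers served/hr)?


ρ = 2.5625; P_K = (1−ρ)ρ^3/(1−ρ^4) = 0.624234
λ_eff = λ(1 − P_K) = 44.69·(1 − 0.624234) = 44.69·0.375766 = 16.7930 /hr

Final: 16.7930 /hr


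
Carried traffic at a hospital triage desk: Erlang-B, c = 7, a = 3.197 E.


B(7,3.197) = 0.028162 (Erlang-B)
Carried load = a(1 − B) = 3.197·(1 − 0.028162) = 3.197·0.971838 = 3.1070 E

Final: 3.1070 Erlangs


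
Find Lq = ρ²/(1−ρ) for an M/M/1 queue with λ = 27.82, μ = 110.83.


ρ = 27.82/110.83 = 0.2510
Lq = ρ²/(1−ρ) = 0.06301/0.7490 = 0.08413

Final: 0.08413


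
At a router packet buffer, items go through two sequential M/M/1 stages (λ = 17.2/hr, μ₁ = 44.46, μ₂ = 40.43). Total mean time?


Each node sees arrival rate λ = 17.2/hr (tandem ⇒ throughput preserved).
W₁ = 1/(μ₁−λ) = 1/(44.46−17.2) = 0.03668 hr
W₂ = 1/(μ₂−λ) = 1/(40.43−17.2) = 0.04305 hr
W_total = W₁ + W₂ = 0.03668 + 0.04305 = 0.07973 hr

Final: 0.07973 hr


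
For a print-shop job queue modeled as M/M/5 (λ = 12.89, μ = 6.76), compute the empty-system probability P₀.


a = λ/μ = 12.89/6.76 = 1.9068; ρ = a/c = 0.3814
Σ_{k=0}^{4} a^k/k! (terms k=0..4) = 1.00000 + 1.90680 + 1.81795 + 1.15549 + 0.55083 = 6.43108
Tail: a^5/(5!(1−ρ)) = 25.20758/(120·0.6186) = 0.33956
P₀ = 1/(6.43108 + 0.33956) = 1/6.77063 = 0.147697

Final: 0.147697


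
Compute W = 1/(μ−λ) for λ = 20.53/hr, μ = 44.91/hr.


W = 1/(μ−λ) = 1/(44.91 − 20.53) = 1/24.38 = 0.04102 hr

Final: 0.04102 hr


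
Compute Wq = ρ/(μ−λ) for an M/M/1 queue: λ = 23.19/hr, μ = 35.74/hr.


ρ = 23.19/35.74 = 0.6489
Wq = ρ/(μ−λ) = 0.6489/(35.74 − 23.19) = 0.6489/12.55 = 0.05170 hr

Final: 0.05170 hr


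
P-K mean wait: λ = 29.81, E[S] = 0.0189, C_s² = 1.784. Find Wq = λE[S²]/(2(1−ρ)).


ρ = λ·E[S] = 29.81·0.0189 = 0.5634
E[S²] = E[S]²(1+C_s²) = 0.0189²·(1+1.784) = 0.0009945
Wq = λ·E[S²]/(2(1−ρ)) = 29.81·0.0009945/(2·0.4366) = 0.03395 hr

Final: 0.03395 hr


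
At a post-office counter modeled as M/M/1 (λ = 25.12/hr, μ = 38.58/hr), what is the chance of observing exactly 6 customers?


ρ = 25.12/38.58 = 0.6511
P_n = (1−ρ)·ρ^n = (1 − 0.6511)·0.6511^6 = 0.3489·0.076198 = 0.026584

Final: 0.026584


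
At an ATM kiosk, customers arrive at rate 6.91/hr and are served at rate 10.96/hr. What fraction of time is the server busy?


ρ = λ/μ = 6.91/10.96 = 0.6305

Final: 0.6305


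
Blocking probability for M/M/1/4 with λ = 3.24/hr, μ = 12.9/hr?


ρ = λ/μ = 3.24/12.9 = 0.2512
P_K = (1−ρ)ρ^K/(1−ρ^(K+1)) = (0.7488·0.003979)/(1 − 0.0009995)
= 0.002980/0.999001 = 0.002983

Final: 0.002983


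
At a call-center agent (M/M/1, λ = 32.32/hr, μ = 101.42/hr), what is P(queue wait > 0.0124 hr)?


ρ = 32.32/101.42 = 0.3187
P(Wq > t) = ρ·e^{−(μ−λ)t} = 0.3187·e^{−0.8568}
= 0.3187·0.424501 = 0.135278

Final: 0.135278


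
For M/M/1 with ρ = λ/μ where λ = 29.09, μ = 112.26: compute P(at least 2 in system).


ρ = 29.09/112.26 = 0.2591
P(N ≥ n) = ρ^n = 0.2591^2 = 0.067149

Final: 0.067149


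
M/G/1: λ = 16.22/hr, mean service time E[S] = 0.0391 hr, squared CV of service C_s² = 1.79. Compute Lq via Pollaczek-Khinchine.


ρ = λ·E[S] = 16.22·0.0391 = 0.6342
Lq = ρ²(1+C_s²)/(2(1−ρ)) = 0.4022·(1+1.79)/(2·0.3658)
= 0.4022·2.7900/0.7316 = 1.53387

Final: 1.53387


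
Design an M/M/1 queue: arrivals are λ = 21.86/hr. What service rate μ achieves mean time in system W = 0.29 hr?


W = 1/(μ−λ) ⇒ μ − λ = 1/W = 1/0.29 = 3.4483
μ = λ + 1/W = 21.86 + 3.4483 = 25.3083 per hr

Final: 25.3083 /hr


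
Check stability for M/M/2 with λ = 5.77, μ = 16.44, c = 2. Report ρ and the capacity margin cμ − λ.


Total capacity cμ = 2·16.44 = 32.88/hr
ρ = λ/(cμ) = 5.77/32.88 = 0.1755
Stable ⇔ ρ < 1: YES
Spare capacity = cμ − λ = 32.88 − 5.77 = 27.11/hr

Final: ρ = 0.1755; stable; margin = 27.11/hr


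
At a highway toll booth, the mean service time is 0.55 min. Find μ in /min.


μ = 1/(service time) in consistent units.
1 minute = 1 min, so μ = 1/0.55 = 1.8182 per minute

Final: 1.8182 /min


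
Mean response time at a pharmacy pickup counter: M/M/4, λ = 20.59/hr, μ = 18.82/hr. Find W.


a = 1.0940; ρ = 0.2735; P₀ = 0.334119
Lq = P₀·a^c·ρ/(c!(1−ρ)²) = 0.01034
Wq = Lq/λ = 0.01034/20.59 = 0.0005020 hr
W = Wq + 1/μ = 0.0005020 + 0.05313 = 0.05364 hr

Final: 0.05364 hr


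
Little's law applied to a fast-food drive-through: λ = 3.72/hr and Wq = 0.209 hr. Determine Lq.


Lq = λWq = 3.72·0.209 = 0.7775

Final: 0.7775


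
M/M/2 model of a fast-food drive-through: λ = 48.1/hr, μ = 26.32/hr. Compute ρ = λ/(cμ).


ρ = λ/(cμ) = 48.1/(2·26.32) = 48.1/52.64 = 0.9138

Final: 0.9138


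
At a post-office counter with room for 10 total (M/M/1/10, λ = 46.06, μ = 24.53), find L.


ρ = 46.06/24.53 = 1.8777
L = ρ[1 − (K+1)ρ^K + Kρ^(K+1)] / [(1−ρ)(1−ρ^(K+1))]
Numerator: 1.8777·(1 − 11·544.833564 + 10·1023.034405) = 7958.024196
Denominator: (-0.8777)·(-1022.034405) = 897.040389
L = 7958.024196/897.040389 = 8.8714

Final: 8.8714


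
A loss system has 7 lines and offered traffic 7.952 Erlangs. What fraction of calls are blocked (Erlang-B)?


B(c,a) = (a^c/c!) / Σ_{k=0}^{c} a^k/k!
a^7/7! = 398.936767
Σ terms (k=0..7): 1.00000 + 7.95200 + 31.61715 + 83.80653 + 166.60738 + 264.97238 + 351.17673 + 398.93677 = 1306.068947
B = 398.936767/1306.068947 = 0.305448

Final: 0.305448


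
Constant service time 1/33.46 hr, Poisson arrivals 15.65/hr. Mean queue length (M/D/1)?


ρ = 15.65/33.46 = 0.4677
M/D/1: Lq = ρ²/(2(1−ρ)) = 0.2188/(2·0.5323) = 0.20550

Final: 0.20550


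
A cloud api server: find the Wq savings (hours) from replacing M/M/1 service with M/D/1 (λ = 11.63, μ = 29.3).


ρ = 11.63/29.3 = 0.3969
Wq(M/M/1) = ρ/(μ−λ) = 0.3969/17.67 = 0.02246 hr
Wq(M/D/1) = ρ/(2(μ−λ)) = 0.01123 hr
Savings = 0.02246 − 0.01123 = 0.01123 hr

Final: 0.01123 hr


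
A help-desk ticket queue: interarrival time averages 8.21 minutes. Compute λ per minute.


λ = 1/(interarrival time) in consistent units.
1 minute = 1 min, so λ = 1/8.21 = 0.1218 per minute

Final: 0.1218 /min


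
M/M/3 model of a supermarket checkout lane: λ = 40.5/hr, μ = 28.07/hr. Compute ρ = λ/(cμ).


ρ = λ/(cμ) = 40.5/(3·28.07) = 40.5/84.21 = 0.4809

Final: 0.4809


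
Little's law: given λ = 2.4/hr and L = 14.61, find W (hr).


W = L/λ = 14.61/2.4 = 6.0875 hr

Final: 6.0875 hr


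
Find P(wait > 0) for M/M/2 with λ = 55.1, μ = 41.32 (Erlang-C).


a = λ/μ = 1.3335; ρ = a/2 = 0.6667
P₀ = 0.199942 (from M/M/c formula)
C(c,a) = [a^c/(c!(1−ρ))]·P₀ = [1.77821/(2·0.3333)]·0.199942
= 2.66796·0.199942 = 0.533437

Final: 0.533437


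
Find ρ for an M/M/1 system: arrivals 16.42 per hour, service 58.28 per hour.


ρ = λ/μ = 16.42/58.28 = 0.2817

Final: 0.2817


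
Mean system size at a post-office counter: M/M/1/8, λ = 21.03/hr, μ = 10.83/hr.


ρ = 21.03/10.83 = 1.9418
L = ρ[1 − (K+1)ρ^K + Kρ^(K+1)] / [(1−ρ)(1−ρ^(K+1))]
Numerator: 1.9418·(1 − 9·202.155950 + 8·392.552136) = 2567.123236
Denominator: (-0.9418)·(-391.552136) = 368.774865
L = 2567.123236/368.774865 = 6.9612

Final: 6.9612


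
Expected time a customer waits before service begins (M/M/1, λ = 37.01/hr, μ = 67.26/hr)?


ρ = 37.01/67.26 = 0.5503
Wq = ρ/(μ−λ) = 0.5503/(67.26 − 37.01) = 0.5503/30.25 = 0.01819 hr

Final: 0.01819 hr


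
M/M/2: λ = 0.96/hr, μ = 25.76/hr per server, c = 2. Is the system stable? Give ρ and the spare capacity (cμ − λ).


Total capacity cμ = 2·25.76 = 51.52/hr
ρ = λ/(cμ) = 0.96/51.52 = 0.01863
Stable ⇔ ρ < 1: YES
Spare capacity = cμ − λ = 51.52 − 0.96 = 50.56/hr

Final: ρ = 0.01863; stable; margin = 50.56/hr


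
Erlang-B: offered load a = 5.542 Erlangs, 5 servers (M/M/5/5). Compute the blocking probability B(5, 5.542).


B(c,a) = (a^c/c!) / Σ_{k=0}^{c} a^k/k!
a^5/5! = 43.566369
Σ terms (k=0..5): 1.00000 + 5.54200 + 15.35688 + 28.36928 + 39.30564 + 43.56637 = 133.140168
B = 43.566369/133.140168 = 0.327222

Final: 0.327222


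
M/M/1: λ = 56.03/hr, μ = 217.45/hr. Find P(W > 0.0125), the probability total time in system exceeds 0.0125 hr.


W ~ Exponential(μ−λ) for M/M/1.
μ − λ = 217.45 − 56.03 = 161.4200
P(W > t) = e^{−(μ−λ)t} = e^{−2.0177} = 0.132954

Final: 0.132954


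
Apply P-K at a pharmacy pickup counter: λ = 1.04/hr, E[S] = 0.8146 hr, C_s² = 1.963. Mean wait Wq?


ρ = λ·E[S] = 1.04·0.8146 = 0.8472
E[S²] = E[S]²(1+C_s²) = 0.8146²·(1+1.963) = 1.966167
Wq = λ·E[S²]/(2(1−ρ)) = 1.04·1.966167/(2·0.1528) = 6.69044 hr

Final: 6.69044 hr


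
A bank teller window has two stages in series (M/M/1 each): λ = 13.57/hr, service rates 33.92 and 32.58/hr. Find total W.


Each node sees arrival rate λ = 13.57/hr (tandem ⇒ throughput preserved).
W₁ = 1/(μ₁−λ) = 1/(33.92−13.57) = 0.04914 hr
W₂ = 1/(μ₂−λ) = 1/(32.58−13.57) = 0.05260 hr
W_total = W₁ + W₂ = 0.04914 + 0.05260 = 0.10174 hr

Final: 0.10174 hr


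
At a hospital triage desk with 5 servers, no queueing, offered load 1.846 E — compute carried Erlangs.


B(5,1.846) = 0.028533 (Erlang-B)
Carried load = a(1 − B) = 1.846·(1 − 0.028533) = 1.846·0.971467 = 1.7933 E

Final: 1.7933 Erlangs


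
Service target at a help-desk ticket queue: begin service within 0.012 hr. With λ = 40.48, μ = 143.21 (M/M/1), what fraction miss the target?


ρ = 40.48/143.21 = 0.2827
P(Wq > t) = ρ·e^{−(μ−λ)t} = 0.2827·e^{−1.2328}
= 0.2827·0.291487 = 0.082392

Final: 0.082392


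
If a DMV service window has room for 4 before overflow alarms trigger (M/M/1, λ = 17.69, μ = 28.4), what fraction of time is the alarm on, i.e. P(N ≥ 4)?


ρ = 17.69/28.4 = 0.6229
P(N ≥ n) = ρ^n = 0.6229^4 = 0.150535

Final: 0.150535


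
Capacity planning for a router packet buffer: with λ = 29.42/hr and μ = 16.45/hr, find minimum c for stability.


Stability requires cμ > λ ⇔ c > λ/μ.
λ/μ = 29.42/16.45 = 1.7884
Minimum integer c = ⌊1.7884⌋ + 1 = 2
Check: 2·16.45 = 32.90 > 29.42, while 1·16.45 = 16.45 ≤ 29.42

Final: 2 servers


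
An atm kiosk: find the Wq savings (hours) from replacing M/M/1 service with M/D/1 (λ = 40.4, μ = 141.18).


ρ = 40.4/141.18 = 0.2862
Wq(M/M/1) = ρ/(μ−λ) = 0.2862/100.78 = 0.002839 hr
Wq(M/D/1) = ρ/(2(μ−λ)) = 0.001420 hr
Savings = 0.002839 − 0.001420 = 0.001420 hr

Final: 0.001420 hr


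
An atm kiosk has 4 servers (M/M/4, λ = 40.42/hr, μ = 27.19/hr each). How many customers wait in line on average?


a = λ/μ = 1.4866; ρ = a/4 = 0.3716
P₀ = 0.224069
Lq = P₀·a^c·ρ / (c!·(1−ρ)²) = 0.224069·4.88369·0.3716/(24·0.39483)
= 0.04292

Final: 0.04292


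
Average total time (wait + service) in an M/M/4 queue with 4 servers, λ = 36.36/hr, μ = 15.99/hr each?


a = 2.2739; ρ = 0.5685; P₀ = 0.096149
Lq = P₀·a^c·ρ/(c!(1−ρ)²) = 0.32700
Wq = Lq/λ = 0.32700/36.36 = 0.008993 hr
W = Wq + 1/μ = 0.008993 + 0.06254 = 0.07153 hr

Final: 0.07153 hr


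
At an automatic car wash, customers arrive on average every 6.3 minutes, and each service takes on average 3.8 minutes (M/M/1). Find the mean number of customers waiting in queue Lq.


λ = 60/6.3 = 9.5238 /hr
μ = 60/3.8 = 15.7895 /hr
ρ = λ/μ = 9.5238/15.7895 = 0.6032
Lq = ρ²/(1−ρ) = 0.3638/0.3968 = 0.9168

Final: 0.9168


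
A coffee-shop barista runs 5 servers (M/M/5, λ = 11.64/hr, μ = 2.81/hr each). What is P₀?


a = λ/μ = 11.64/2.81 = 4.1423; ρ = a/c = 0.8285
Σ_{k=0}^{4} a^k/k! (terms k=0..4) = 1.00000 + 4.14235 + 8.57953 + 11.84646 + 12.26805 = 37.83639
Tail: a^5/(5!(1−ρ)) = 1219.64461/(120·0.1715) = 59.25314
P₀ = 1/(37.83639 + 59.25314) = 1/97.08952 = 0.010300

Final: 0.010300


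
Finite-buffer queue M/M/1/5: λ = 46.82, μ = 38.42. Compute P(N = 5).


ρ = λ/μ = 46.82/38.42 = 1.2186
P_K = (1−ρ)ρ^K/(1−ρ^(K+1)) = (-0.2186·2.687635)/(1 − 3.275249)
= -0.587614/-2.275249 = 0.258264

Final: 0.258264


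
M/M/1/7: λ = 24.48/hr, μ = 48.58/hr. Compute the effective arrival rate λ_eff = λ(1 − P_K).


ρ = 0.5039; P_K = (1−ρ)ρ^7/(1−ρ^8) = 0.004110
λ_eff = λ(1 − P_K) = 24.48·(1 − 0.004110) = 24.48·0.995890 = 24.3794 /hr

Final: 24.3794 /hr


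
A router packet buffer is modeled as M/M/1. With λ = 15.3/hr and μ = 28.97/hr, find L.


ρ = λ/μ = 15.3/28.97 = 0.5281
L = ρ/(1−ρ) = 0.5281/(1 − 0.5281) = 0.5281/0.4719 = 1.1192

Final: 1.1192


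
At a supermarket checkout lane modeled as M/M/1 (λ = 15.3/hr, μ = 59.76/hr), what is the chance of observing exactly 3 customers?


ρ = 15.3/59.76 = 0.2560
P_n = (1−ρ)·ρ^n = (1 − 0.2560)·0.2560^3 = 0.7440·0.016782 = 0.012485

Final: 0.012485


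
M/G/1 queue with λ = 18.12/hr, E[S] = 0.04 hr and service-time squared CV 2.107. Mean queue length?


ρ = λ·E[S] = 18.12·0.04 = 0.7248
Lq = ρ²(1+C_s²)/(2(1−ρ)) = 0.5253·(1+2.107)/(2·0.2752)
= 0.5253·3.1070/0.5504 = 2.96551

Final: 2.96551


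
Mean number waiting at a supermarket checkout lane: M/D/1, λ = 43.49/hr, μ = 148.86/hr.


ρ = 43.49/148.86 = 0.2922
M/D/1: Lq = ρ²/(2(1−ρ)) = 0.08535/(2·0.7078) = 0.06029

Final: 0.06029


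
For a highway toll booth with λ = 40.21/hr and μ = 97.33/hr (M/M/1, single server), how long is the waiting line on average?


ρ = 40.21/97.33 = 0.4131
Lq = ρ²/(1−ρ) = 0.1707/0.5869 = 0.2908

Final: 0.2908


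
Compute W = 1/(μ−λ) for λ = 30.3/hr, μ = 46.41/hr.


W = 1/(μ−λ) = 1/(46.41 − 30.3) = 1/16.11 = 0.06207 hr

Final: 0.06207 hr


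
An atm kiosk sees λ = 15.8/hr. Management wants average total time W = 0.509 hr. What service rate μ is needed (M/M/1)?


W = 1/(μ−λ) ⇒ μ − λ = 1/W = 1/0.509 = 1.9646
μ = λ + 1/W = 15.8 + 1.9646 = 17.7646 per hr

Final: 17.7646 /hr


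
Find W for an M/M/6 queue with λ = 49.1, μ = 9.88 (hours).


a = 4.9696; ρ = 0.8283; P₀ = 0.004733
Lq = P₀·a^c·ρ/(c!(1−ρ)²) = 2.78124
Wq = Lq/λ = 2.78124/49.1 = 0.05664 hr
W = Wq + 1/μ = 0.05664 + 0.10121 = 0.15786 hr

Final: 0.15786 hr


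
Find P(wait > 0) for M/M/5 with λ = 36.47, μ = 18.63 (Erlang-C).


a = λ/μ = 1.9576; ρ = a/5 = 0.3915
P₀ = 0.140260 (from M/M/c formula)
C(c,a) = [a^c/(c!(1−ρ))]·P₀ = [28.74846/(120·0.6085)]·0.140260
= 0.39372·0.140260 = 0.055223

Final: 0.055223


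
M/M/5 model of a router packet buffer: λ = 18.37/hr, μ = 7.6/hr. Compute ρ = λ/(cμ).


ρ = λ/(cμ) = 18.37/(5·7.6) = 18.37/38.00 = 0.4834

Final: 0.4834


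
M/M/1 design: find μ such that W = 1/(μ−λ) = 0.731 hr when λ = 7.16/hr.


W = 1/(μ−λ) ⇒ μ − λ = 1/W = 1/0.731 = 1.3680
μ = λ + 1/W = 7.16 + 1.3680 = 8.5280 per hr

Final: 8.5280 /hr


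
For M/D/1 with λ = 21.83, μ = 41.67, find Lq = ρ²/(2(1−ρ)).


ρ = 21.83/41.67 = 0.5239
M/D/1: Lq = ρ²/(2(1−ρ)) = 0.2744/(2·0.4761) = 0.28821

Final: 0.28821


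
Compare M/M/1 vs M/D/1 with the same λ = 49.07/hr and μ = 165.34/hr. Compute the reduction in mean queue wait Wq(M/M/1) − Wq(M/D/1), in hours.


ρ = 49.07/165.34 = 0.2968
Wq(M/M/1) = ρ/(μ−λ) = 0.2968/116.27 = 0.002553 hr
Wq(M/D/1) = ρ/(2(μ−λ)) = 0.001276 hr
Savings = 0.002553 − 0.001276 = 0.001276 hr

Final: 0.001276 hr
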